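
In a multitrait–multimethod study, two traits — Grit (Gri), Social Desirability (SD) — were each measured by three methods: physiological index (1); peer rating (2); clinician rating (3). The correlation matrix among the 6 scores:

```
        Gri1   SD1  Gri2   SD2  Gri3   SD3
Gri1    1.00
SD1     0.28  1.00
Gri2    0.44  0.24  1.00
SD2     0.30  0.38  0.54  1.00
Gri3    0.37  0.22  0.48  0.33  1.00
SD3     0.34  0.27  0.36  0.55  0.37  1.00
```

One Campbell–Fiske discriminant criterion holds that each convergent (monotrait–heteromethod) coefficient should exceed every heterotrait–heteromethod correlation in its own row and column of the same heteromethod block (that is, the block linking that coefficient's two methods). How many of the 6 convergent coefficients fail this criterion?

1

Checking each validity diagonal entry against its comparison values:
Gri (methods 1·2): 0.44 vs {0.30, 0.24} → pass.
Gri (methods 1·3): 0.37 vs {0.34, 0.22} → pass.
Gri (methods 2·3): 0.48 vs {0.36, 0.33} → pass.
SD (methods 1·2): 0.38 vs {0.24, 0.30} → pass.
SD (methods 1·3): 0.27 vs {0.22, 0.34} → fail.
SD (methods 2·3): 0.55 vs {0.33, 0.36} → pass.
1 of 6 fail.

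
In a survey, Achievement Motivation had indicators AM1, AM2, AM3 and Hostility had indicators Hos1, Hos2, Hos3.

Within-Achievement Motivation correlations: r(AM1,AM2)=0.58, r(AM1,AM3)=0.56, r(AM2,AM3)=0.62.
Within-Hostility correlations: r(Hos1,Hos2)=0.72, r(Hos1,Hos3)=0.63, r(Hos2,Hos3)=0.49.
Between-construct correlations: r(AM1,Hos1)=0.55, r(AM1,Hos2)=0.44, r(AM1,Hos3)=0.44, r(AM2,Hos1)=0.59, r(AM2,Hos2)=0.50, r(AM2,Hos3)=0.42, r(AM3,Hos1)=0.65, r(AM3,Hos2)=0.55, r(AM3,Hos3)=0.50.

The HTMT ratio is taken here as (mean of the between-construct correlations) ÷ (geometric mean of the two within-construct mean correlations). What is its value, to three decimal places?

Mean between = 4.64/9 = 0.5156.
Mean within-AM = 1.76/3 = 0.5867; mean within-Hos = 1.84/3 = 0.6133.
Geometric mean = √(0.5867 × 0.6133) = 0.5999.
HTMT = 0.5156 / 0.5999 = 0.859.

0.859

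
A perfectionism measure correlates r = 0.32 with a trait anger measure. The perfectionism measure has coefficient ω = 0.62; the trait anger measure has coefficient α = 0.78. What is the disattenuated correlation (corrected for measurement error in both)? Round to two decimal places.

r_true = r_obs / √(r_xx · r_yy) = 0.32 / √(0.62 × 0.78) = 0.32 / √0.4836 = 0.32 / 0.6954 ≈ 0.46.

0.46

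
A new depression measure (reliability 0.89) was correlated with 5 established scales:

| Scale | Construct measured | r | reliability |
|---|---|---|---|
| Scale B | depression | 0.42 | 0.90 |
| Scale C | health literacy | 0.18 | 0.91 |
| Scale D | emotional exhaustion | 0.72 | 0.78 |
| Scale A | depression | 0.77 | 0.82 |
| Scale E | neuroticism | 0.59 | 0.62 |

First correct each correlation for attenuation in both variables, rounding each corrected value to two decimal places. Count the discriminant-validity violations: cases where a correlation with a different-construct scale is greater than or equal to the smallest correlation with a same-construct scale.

Disattenuated r (r / √(r_scale · r_new)):
  Scale B (conv): 0.42 / √(0.90·0.89) = 0.47
  Scale C (disc): 0.18 / √(0.91·0.89) = 0.20
  Scale D (disc): 0.72 / √(0.78·0.89) = 0.86
  Scale A (conv): 0.77 / √(0.82·0.89) = 0.90
  Scale E (disc): 0.59 / √(0.62·0.89) = 0.79
Smallest convergent = 0.47. Discriminant values: 0.20, 0.86, 0.79; count ≥ 0.47 → 2.

2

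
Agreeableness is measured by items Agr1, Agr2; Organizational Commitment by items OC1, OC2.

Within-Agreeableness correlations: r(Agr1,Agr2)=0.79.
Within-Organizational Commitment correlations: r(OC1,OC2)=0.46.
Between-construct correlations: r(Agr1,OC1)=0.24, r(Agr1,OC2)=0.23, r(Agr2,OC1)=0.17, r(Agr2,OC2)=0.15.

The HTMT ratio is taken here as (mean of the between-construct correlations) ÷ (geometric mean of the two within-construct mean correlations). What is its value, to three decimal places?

0.328

Between-construct mean = 0.79/4 = 0.1975.
Mean within-Agr = 0.79/1 = 0.7900; mean within-OC = 0.46/1 = 0.4600.
Geometric mean = √(0.7900 × 0.4600) = 0.6028.
HTMT = 0.1975 / 0.6028 = 0.328.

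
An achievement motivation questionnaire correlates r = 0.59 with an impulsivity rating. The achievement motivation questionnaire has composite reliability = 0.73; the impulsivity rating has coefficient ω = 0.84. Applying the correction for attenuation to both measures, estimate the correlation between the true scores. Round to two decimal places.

r_true = r_obs / √(r_xx · r_yy) = 0.59 / √(0.73 × 0.84) = 0.59 / √0.6132 = 0.59 / 0.7831 ≈ 0.75.

0.75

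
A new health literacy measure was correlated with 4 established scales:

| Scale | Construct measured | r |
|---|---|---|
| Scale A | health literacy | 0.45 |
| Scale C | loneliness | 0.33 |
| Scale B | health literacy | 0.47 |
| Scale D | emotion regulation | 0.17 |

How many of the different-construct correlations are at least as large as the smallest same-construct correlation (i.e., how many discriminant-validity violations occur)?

0

Convergent (same construct = health literacy): Scale A, Scale B.
Smallest convergent = 0.45. Discriminant values: 0.33, 0.17; count ≥ 0.45 → 0.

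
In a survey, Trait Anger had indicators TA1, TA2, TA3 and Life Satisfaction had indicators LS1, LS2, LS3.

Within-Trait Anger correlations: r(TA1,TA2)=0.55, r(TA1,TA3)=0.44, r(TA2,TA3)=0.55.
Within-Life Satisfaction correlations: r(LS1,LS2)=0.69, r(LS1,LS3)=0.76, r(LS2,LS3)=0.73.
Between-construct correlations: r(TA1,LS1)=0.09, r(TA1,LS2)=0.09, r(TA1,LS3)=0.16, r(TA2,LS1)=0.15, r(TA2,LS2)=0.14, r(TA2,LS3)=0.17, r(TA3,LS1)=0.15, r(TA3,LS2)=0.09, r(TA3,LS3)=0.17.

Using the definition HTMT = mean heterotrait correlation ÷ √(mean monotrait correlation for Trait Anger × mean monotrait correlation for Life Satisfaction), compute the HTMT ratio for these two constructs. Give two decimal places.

0.22

Mean heterotrait r = 1.21/9 = 0.1344.
Mean within-TA = 1.54/3 = 0.5133; mean within-LS = 2.18/3 = 0.7267.
Geometric mean = √(0.5133 × 0.7267) = 0.6107.
HTMT = 0.1344 / 0.6107 = 0.22.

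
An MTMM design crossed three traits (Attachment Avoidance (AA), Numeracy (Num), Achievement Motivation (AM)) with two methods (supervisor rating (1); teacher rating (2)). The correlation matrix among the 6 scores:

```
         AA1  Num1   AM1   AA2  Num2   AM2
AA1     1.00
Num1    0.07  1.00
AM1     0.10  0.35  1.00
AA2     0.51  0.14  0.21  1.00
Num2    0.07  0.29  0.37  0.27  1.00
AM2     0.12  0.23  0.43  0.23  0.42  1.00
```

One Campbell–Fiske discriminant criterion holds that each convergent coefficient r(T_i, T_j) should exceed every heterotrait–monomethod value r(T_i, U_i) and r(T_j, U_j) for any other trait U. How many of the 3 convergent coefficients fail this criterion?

Each convergent coefficient versus the relevant comparison correlations:
AA (methods 1·2): 0.51 vs {0.07, 0.27, 0.10, 0.23} → pass.
Num (methods 1·2): 0.29 vs {0.07, 0.27, 0.35, 0.42} → fail.
AM (methods 1·2): 0.43 vs {0.10, 0.23, 0.35, 0.42} → pass.
1 of 3 fail.

1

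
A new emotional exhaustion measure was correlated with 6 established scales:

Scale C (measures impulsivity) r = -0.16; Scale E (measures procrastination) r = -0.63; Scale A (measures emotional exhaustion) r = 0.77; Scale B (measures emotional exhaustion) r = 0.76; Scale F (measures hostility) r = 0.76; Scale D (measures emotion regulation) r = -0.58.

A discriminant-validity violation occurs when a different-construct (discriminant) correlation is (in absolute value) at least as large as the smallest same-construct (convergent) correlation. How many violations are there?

1

Convergent (same construct = emotional exhaustion): Scale A, Scale B.
Smallest convergent = 0.76. Discriminant |r|: 0.16, 0.63, 0.76, 0.58; count ≥ 0.76 → 1.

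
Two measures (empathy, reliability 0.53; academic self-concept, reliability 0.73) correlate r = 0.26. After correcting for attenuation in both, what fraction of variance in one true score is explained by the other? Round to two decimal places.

Disattenuated r = 0.26 / √(0.53 × 0.73) = 0.26 / 0.6220 = 0.4180.
Shared true-score variance = 0.4180² = 0.1747 ≈ 0.17.

0.17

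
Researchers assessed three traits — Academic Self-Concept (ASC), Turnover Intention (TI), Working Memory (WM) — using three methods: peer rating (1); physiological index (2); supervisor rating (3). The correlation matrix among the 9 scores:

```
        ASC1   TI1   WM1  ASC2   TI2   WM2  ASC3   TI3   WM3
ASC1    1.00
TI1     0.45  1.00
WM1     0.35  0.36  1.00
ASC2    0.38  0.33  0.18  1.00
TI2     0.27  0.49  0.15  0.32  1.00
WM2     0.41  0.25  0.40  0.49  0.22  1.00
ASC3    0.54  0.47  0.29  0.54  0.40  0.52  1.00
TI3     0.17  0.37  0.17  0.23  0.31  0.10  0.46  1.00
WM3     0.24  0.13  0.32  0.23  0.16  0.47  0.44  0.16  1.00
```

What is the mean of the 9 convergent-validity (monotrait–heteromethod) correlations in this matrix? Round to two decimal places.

0.42

Convergent values: 0.38, 0.54, 0.54, 0.49, 0.37, 0.31, 0.40, 0.32, 0.47; mean = 3.82/9 = 0.42.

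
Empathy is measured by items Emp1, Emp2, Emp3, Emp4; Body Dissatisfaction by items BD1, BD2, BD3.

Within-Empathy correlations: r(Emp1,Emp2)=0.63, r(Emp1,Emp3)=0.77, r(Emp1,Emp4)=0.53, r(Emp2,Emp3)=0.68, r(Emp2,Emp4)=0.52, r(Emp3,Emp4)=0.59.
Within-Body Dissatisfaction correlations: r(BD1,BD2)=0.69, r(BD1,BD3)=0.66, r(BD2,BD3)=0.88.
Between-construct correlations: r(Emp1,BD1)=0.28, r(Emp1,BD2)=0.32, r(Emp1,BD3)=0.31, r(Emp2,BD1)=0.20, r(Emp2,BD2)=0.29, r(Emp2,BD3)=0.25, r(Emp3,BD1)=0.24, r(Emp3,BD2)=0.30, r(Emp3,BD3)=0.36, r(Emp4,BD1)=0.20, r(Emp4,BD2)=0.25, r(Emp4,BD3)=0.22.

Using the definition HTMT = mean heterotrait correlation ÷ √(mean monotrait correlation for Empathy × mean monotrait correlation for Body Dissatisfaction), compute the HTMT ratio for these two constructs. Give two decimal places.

Between-construct mean = 3.22/12 = 0.2683.
Mean within-Emp = 3.72/6 = 0.6200; mean within-BD = 2.23/3 = 0.7433.
Geometric mean = √(0.6200 × 0.7433) = 0.6789.
HTMT = 0.2683 / 0.6789 = 0.40.

0.40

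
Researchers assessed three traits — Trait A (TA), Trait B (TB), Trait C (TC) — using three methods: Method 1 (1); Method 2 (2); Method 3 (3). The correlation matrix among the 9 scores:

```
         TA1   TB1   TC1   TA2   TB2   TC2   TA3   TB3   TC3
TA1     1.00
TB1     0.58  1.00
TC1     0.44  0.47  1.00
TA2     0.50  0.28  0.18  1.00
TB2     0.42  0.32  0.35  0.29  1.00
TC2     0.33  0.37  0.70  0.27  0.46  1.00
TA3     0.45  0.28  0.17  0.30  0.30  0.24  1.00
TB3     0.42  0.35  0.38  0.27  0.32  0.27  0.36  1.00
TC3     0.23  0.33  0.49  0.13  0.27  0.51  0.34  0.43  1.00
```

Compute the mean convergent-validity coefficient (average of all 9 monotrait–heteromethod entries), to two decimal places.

Convergent values: 0.50, 0.45, 0.30, 0.32, 0.35, 0.32, 0.70, 0.49, 0.51; mean = 3.94/9 = 0.44.

0.44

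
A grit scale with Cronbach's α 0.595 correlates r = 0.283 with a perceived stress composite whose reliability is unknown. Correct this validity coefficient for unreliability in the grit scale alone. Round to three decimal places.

0.367

Single correction: r_c = r_obs / √r_xx = 0.283 / √0.595 = 0.283 / 0.7714 ≈ 0.367.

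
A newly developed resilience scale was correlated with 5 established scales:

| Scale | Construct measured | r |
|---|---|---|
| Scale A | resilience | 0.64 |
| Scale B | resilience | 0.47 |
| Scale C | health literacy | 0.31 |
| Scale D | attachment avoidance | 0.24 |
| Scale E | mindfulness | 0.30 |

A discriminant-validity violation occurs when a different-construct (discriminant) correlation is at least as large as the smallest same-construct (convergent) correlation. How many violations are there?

Convergent (same construct = resilience): Scale A, Scale B.
Smallest convergent = 0.47. Discriminant values: 0.31, 0.24, 0.30; count ≥ 0.47 → 0.

0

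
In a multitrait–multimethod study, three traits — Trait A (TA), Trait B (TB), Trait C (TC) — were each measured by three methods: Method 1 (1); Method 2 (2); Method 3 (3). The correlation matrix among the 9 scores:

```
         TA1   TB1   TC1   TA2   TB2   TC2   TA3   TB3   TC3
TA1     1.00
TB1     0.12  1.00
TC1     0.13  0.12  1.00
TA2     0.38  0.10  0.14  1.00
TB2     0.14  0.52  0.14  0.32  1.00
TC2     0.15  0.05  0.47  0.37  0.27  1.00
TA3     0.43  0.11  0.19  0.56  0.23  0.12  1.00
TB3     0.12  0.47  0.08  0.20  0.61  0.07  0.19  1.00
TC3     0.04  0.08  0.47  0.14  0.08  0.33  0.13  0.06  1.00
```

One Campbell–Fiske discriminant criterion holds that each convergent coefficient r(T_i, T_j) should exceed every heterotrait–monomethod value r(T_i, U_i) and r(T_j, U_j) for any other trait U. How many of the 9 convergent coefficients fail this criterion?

1

Each convergent coefficient versus the relevant comparison correlations:
TA (methods 1·2): 0.38 vs {0.12, 0.32, 0.13, 0.37} → pass.
TA (methods 1·3): 0.43 vs {0.12, 0.19, 0.13, 0.13} → pass.
TA (methods 2·3): 0.56 vs {0.32, 0.19, 0.37, 0.13} → pass.
TB (methods 1·2): 0.52 vs {0.12, 0.32, 0.12, 0.27} → pass.
TB (methods 1·3): 0.47 vs {0.12, 0.19, 0.12, 0.06} → pass.
TB (methods 2·3): 0.61 vs {0.32, 0.19, 0.27, 0.06} → pass.
TC (methods 1·2): 0.47 vs {0.13, 0.37, 0.12, 0.27} → pass.
TC (methods 1·3): 0.47 vs {0.13, 0.13, 0.12, 0.06} → pass.
TC (methods 2·3): 0.33 vs {0.37, 0.13, 0.27, 0.06} → fail.
1 of 9 fail.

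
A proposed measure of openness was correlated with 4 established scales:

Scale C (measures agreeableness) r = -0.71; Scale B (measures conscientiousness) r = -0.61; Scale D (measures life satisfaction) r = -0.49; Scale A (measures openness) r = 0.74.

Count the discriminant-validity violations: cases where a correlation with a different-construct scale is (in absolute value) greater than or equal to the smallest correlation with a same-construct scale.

0

Convergent (same construct = openness): Scale A.
Smallest convergent = 0.74. Discriminant |r|: 0.71, 0.61, 0.49; count ≥ 0.74 → 0.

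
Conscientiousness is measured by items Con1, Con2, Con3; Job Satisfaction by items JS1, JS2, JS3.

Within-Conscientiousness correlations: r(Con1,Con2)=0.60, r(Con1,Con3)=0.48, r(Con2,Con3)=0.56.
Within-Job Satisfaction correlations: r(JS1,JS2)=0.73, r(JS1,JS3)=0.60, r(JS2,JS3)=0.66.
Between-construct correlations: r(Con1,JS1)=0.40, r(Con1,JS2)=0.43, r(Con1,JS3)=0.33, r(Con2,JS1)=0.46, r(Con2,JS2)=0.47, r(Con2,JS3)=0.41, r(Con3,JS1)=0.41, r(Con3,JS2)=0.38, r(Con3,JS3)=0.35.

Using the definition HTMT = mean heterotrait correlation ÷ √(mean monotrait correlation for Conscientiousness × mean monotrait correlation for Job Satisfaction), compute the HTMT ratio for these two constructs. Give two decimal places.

Mean between = 3.64/9 = 0.4044.
Mean within-Con = 1.64/3 = 0.5467; mean within-JS = 1.99/3 = 0.6633.
Geometric mean = √(0.5467 × 0.6633) = 0.6022.
HTMT = 0.4044 / 0.6022 = 0.67.

0.67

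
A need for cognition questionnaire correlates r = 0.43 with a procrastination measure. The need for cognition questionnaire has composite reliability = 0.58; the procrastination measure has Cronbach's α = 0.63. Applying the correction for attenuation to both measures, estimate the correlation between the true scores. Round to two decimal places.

0.71

r_true = r_obs / √(r_xx · r_yy) = 0.43 / √(0.58 × 0.63) = 0.43 / √0.3654 = 0.43 / 0.6045 ≈ 0.71.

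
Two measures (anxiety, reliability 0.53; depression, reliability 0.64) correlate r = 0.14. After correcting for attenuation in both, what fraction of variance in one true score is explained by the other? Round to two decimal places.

Disattenuated r = 0.14 / √(0.53 × 0.64) = 0.14 / 0.5824 = 0.2404.
Shared true-score variance = 0.2404² = 0.0578 ≈ 0.06.

0.06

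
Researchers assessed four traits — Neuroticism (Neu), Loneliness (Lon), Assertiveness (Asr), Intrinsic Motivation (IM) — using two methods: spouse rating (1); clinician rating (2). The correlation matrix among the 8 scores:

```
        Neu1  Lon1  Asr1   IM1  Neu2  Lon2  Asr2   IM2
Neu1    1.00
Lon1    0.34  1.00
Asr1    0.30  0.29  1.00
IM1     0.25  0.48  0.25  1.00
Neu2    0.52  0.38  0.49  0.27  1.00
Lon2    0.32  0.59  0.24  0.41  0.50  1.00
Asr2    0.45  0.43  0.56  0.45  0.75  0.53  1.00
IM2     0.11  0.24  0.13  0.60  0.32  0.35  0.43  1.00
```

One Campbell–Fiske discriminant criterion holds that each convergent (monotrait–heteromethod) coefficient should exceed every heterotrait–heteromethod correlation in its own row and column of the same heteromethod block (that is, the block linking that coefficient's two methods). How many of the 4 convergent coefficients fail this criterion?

0

Each convergent coefficient versus the relevant comparison correlations:
Neu (methods 1·2): 0.52 vs {0.32, 0.38, 0.45, 0.49, 0.11, 0.27} → pass.
Lon (methods 1·2): 0.59 vs {0.38, 0.32, 0.43, 0.24, 0.24, 0.41} → pass.
Asr (methods 1·2): 0.56 vs {0.49, 0.45, 0.24, 0.43, 0.13, 0.45} → pass.
IM (methods 1·2): 0.60 vs {0.27, 0.11, 0.41, 0.24, 0.45, 0.13} → pass.
0 of 4 fail.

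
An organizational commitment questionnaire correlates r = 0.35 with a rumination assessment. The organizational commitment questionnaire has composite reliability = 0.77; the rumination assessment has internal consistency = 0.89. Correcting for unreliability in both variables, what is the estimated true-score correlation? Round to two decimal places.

0.42

r_true = r_obs / √(r_xx · r_yy) = 0.35 / √(0.77 × 0.89) = 0.35 / √0.6853 = 0.35 / 0.8278 ≈ 0.42.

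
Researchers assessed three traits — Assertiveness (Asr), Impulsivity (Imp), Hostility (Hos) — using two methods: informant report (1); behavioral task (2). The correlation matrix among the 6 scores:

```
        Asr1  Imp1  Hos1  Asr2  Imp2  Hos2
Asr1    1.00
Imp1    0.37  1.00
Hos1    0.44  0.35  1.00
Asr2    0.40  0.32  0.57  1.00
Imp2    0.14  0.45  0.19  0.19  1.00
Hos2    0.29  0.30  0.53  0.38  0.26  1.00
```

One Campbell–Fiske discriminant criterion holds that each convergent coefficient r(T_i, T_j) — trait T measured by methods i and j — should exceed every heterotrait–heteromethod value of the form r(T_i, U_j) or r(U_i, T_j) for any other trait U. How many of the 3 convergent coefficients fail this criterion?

2

Convergent coefficients and their comparison sets:
Asr (methods 1·2): 0.40 vs {0.14, 0.32, 0.29, 0.57} → fail.
Imp (methods 1·2): 0.45 vs {0.32, 0.14, 0.30, 0.19} → pass.
Hos (methods 1·2): 0.53 vs {0.57, 0.29, 0.19, 0.30} → fail.
2 of 3 fail.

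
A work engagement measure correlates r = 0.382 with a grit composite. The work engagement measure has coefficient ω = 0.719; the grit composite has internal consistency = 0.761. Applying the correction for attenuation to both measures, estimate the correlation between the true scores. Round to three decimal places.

r_true = r_obs / √(r_xx · r_yy) = 0.382 / √(0.719 × 0.761) = 0.382 / √0.547159 = 0.382 / 0.7397 ≈ 0.516.

0.516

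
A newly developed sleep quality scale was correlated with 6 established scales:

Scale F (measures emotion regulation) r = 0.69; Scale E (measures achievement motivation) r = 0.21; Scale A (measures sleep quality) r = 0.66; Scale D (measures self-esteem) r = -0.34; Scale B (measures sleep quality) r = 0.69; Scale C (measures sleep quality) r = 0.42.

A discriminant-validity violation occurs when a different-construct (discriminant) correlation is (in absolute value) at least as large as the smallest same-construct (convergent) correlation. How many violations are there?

Convergent (same construct = sleep quality): Scale A, Scale B, Scale C.
Smallest convergent = 0.42. Discriminant |r|: 0.69, 0.21, 0.34; count ≥ 0.42 → 1.

1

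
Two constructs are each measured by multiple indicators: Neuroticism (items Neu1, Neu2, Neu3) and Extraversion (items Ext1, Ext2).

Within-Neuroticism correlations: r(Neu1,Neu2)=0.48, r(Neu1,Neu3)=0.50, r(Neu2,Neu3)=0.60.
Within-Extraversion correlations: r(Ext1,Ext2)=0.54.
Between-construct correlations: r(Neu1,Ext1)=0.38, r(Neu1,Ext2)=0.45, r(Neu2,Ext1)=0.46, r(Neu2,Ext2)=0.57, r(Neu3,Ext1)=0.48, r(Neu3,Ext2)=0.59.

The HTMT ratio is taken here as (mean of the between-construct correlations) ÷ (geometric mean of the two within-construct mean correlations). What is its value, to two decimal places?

Between-construct mean = 2.93/6 = 0.4883.
Mean within-Neu = 1.58/3 = 0.5267; mean within-Ext = 0.54/1 = 0.5400.
Geometric mean = √(0.5267 × 0.5400) = 0.5333.
HTMT = 0.4883 / 0.5333 = 0.92.

0.92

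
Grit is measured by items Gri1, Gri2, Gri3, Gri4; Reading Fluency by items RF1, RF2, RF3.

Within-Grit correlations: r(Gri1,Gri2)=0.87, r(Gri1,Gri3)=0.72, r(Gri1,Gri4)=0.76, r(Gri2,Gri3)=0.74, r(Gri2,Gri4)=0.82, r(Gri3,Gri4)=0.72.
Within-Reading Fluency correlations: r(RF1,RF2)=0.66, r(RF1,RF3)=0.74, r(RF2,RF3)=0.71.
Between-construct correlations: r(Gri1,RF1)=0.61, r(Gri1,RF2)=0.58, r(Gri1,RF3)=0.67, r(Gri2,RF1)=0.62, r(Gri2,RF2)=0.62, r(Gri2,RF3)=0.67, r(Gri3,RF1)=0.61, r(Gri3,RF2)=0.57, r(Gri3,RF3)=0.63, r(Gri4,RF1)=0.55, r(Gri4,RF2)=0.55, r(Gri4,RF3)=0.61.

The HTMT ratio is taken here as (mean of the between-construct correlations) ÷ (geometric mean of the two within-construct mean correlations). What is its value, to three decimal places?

0.825

Mean between = 7.29/12 = 0.6075.
Mean within-Gri = 4.63/6 = 0.7717; mean within-RF = 2.11/3 = 0.7033.
Geometric mean = √(0.7717 × 0.7033) = 0.7367.
HTMT = 0.6075 / 0.7367 = 0.825.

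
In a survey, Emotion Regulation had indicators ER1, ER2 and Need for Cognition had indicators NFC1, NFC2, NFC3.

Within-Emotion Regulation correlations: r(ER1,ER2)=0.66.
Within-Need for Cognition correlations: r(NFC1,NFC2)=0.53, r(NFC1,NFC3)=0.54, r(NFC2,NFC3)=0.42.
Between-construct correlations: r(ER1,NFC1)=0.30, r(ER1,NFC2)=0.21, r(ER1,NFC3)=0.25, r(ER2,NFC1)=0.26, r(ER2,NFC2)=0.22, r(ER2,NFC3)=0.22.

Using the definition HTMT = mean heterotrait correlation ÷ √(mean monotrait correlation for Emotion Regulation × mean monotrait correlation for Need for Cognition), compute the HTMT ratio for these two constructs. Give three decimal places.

0.425

Mean between = 1.46/6 = 0.2433.
Mean within-ER = 0.66/1 = 0.6600; mean within-NFC = 1.49/3 = 0.4967.
Geometric mean = √(0.6600 × 0.4967) = 0.5726.
HTMT = 0.2433 / 0.5726 = 0.425.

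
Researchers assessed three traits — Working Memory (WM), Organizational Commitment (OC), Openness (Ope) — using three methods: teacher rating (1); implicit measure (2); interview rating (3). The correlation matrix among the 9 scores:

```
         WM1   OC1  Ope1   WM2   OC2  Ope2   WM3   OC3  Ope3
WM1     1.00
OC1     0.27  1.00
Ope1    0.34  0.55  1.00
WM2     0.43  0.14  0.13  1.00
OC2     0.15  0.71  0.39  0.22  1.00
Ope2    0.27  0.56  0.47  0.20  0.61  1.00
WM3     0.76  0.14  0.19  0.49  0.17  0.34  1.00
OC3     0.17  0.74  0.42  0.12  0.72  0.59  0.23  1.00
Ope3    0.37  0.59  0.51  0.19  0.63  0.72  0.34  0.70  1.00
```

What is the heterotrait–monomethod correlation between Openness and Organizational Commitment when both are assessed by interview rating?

0.70

Different traits, same method: r(Ope3, OC3) = 0.70.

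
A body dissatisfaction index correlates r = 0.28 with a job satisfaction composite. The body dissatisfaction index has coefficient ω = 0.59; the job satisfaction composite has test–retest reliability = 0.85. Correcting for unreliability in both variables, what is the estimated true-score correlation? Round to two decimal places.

0.40

r_true = r_obs / √(r_xx · r_yy) = 0.28 / √(0.59 × 0.85) = 0.28 / √0.5015 = 0.28 / 0.7082 ≈ 0.40.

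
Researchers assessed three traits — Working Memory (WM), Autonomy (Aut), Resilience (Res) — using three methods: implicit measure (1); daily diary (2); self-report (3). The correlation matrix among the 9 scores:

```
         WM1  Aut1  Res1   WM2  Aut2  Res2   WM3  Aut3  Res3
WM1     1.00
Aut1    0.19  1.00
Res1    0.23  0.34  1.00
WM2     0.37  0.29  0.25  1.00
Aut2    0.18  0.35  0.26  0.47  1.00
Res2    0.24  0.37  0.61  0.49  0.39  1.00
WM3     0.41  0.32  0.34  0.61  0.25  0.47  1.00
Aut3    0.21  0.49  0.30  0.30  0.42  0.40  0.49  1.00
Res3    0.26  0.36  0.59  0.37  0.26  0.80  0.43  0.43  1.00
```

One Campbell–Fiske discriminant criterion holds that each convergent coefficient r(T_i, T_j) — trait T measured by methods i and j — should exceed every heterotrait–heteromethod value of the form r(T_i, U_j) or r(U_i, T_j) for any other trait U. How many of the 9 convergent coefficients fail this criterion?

1

Convergent coefficients and their comparison sets:
WM (methods 1·2): 0.37 vs {0.18, 0.29, 0.24, 0.25} → pass.
WM (methods 1·3): 0.41 vs {0.21, 0.32, 0.26, 0.34} → pass.
WM (methods 2·3): 0.61 vs {0.30, 0.25, 0.37, 0.47} → pass.
Aut (methods 1·2): 0.35 vs {0.29, 0.18, 0.37, 0.26} → fail.
Aut (methods 1·3): 0.49 vs {0.32, 0.21, 0.36, 0.30} → pass.
Aut (methods 2·3): 0.42 vs {0.25, 0.30, 0.26, 0.40} → pass.
Res (methods 1·2): 0.61 vs {0.25, 0.24, 0.26, 0.37} → pass.
Res (methods 1·3): 0.59 vs {0.34, 0.26, 0.30, 0.36} → pass.
Res (methods 2·3): 0.80 vs {0.47, 0.37, 0.40, 0.26} → pass.
1 of 9 fail.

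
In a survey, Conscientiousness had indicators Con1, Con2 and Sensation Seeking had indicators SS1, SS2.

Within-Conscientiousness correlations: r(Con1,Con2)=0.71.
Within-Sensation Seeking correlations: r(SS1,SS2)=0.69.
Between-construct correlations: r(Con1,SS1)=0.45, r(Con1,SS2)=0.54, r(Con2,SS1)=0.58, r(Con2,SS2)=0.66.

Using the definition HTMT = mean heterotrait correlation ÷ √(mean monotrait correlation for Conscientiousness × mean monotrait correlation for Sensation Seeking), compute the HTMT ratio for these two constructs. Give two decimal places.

Mean between = 2.23/4 = 0.5575.
Mean within-Con = 0.71/1 = 0.7100; mean within-SS = 0.69/1 = 0.6900.
Geometric mean = √(0.7100 × 0.6900) = 0.6999.
HTMT = 0.5575 / 0.6999 = 0.80.

0.80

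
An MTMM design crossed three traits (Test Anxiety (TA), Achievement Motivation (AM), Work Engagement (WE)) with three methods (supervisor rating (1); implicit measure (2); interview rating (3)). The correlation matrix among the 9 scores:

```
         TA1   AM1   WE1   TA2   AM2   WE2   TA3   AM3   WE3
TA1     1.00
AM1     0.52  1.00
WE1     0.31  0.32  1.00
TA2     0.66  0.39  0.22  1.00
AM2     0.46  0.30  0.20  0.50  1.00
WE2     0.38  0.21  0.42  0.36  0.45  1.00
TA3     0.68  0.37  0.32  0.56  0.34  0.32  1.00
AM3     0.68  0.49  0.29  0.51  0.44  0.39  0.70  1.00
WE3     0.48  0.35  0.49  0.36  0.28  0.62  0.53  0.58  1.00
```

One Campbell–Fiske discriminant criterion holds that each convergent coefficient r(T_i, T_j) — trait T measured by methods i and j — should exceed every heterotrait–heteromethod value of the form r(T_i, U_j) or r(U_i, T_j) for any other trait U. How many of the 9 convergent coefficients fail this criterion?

Convergent coefficients and their comparison sets:
TA (methods 1·2): 0.66 vs {0.46, 0.39, 0.38, 0.22} → pass.
TA (methods 1·3): 0.68 vs {0.68, 0.37, 0.48, 0.32} → fail.
TA (methods 2·3): 0.56 vs {0.51, 0.34, 0.36, 0.32} → pass.
AM (methods 1·2): 0.30 vs {0.39, 0.46, 0.21, 0.20} → fail.
AM (methods 1·3): 0.49 vs {0.37, 0.68, 0.35, 0.29} → fail.
AM (methods 2·3): 0.44 vs {0.34, 0.51, 0.28, 0.39} → fail.
WE (methods 1·2): 0.42 vs {0.22, 0.38, 0.20, 0.21} → pass.
WE (methods 1·3): 0.49 vs {0.32, 0.48, 0.29, 0.35} → pass.
WE (methods 2·3): 0.62 vs {0.32, 0.36, 0.39, 0.28} → pass.
4 of 9 fail.

4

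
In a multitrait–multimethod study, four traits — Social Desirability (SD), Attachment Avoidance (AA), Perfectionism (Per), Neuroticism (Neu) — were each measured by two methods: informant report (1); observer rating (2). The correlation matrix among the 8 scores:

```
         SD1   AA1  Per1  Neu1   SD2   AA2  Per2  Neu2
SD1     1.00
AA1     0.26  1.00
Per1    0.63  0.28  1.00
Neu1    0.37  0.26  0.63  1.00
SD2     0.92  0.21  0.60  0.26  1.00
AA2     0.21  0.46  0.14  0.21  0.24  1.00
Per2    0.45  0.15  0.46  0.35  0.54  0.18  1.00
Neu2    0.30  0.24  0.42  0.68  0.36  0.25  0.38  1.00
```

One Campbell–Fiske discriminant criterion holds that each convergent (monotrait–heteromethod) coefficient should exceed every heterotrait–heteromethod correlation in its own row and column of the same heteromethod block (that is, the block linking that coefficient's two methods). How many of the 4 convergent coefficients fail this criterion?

1

Each convergent coefficient versus the relevant comparison correlations:
SD (methods 1·2): 0.92 vs {0.21, 0.21, 0.45, 0.60, 0.30, 0.26} → pass.
AA (methods 1·2): 0.46 vs {0.21, 0.21, 0.15, 0.14, 0.24, 0.21} → pass.
Per (methods 1·2): 0.46 vs {0.60, 0.45, 0.14, 0.15, 0.42, 0.35} → fail.
Neu (methods 1·2): 0.68 vs {0.26, 0.30, 0.21, 0.24, 0.35, 0.42} → pass.
1 of 4 fail.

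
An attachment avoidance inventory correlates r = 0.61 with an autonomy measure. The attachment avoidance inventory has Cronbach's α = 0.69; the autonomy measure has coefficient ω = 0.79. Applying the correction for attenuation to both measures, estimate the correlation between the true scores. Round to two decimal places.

r_true = r_obs / √(r_xx · r_yy) = 0.61 / √(0.69 × 0.79) = 0.61 / √0.5451 = 0.61 / 0.7383 ≈ 0.83.

0.83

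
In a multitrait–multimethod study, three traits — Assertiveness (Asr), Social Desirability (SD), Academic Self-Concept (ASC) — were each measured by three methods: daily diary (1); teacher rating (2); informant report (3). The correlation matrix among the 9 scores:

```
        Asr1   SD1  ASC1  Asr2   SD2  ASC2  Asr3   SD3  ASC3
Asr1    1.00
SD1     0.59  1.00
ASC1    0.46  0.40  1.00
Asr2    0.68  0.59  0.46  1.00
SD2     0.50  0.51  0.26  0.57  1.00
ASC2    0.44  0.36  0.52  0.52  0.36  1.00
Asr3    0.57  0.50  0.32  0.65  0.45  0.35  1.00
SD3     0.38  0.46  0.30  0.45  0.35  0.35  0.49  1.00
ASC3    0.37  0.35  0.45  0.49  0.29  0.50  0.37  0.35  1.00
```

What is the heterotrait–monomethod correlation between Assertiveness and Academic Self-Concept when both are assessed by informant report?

0.37

Different traits, same method: r(Asr3, ASC3) = 0.37.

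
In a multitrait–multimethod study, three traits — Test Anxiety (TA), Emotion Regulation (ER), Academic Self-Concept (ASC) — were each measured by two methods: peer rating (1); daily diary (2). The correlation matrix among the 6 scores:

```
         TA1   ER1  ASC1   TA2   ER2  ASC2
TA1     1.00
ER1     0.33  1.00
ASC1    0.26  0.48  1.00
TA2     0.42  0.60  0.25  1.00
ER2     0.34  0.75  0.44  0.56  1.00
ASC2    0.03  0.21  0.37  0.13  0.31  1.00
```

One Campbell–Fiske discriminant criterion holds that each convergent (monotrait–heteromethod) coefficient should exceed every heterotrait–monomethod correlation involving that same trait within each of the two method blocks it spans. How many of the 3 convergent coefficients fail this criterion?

Checking each validity diagonal entry against its comparison values:
TA (methods 1·2): 0.42 vs {0.33, 0.56, 0.26, 0.13} → fail.
ER (methods 1·2): 0.75 vs {0.33, 0.56, 0.48, 0.31} → pass.
ASC (methods 1·2): 0.37 vs {0.26, 0.13, 0.48, 0.31} → fail.
2 of 3 fail.

2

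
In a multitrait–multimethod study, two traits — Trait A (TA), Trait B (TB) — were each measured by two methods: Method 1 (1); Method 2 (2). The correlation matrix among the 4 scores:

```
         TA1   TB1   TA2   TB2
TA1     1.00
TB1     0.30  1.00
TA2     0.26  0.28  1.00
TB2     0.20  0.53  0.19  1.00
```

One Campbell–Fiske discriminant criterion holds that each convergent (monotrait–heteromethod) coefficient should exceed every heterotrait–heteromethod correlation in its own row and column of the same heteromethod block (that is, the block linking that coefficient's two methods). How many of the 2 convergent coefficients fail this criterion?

Each convergent coefficient versus the relevant comparison correlations:
TA (methods 1·2): 0.26 vs {0.20, 0.28} → fail.
TB (methods 1·2): 0.53 vs {0.28, 0.20} → pass.
1 of 2 fail.

1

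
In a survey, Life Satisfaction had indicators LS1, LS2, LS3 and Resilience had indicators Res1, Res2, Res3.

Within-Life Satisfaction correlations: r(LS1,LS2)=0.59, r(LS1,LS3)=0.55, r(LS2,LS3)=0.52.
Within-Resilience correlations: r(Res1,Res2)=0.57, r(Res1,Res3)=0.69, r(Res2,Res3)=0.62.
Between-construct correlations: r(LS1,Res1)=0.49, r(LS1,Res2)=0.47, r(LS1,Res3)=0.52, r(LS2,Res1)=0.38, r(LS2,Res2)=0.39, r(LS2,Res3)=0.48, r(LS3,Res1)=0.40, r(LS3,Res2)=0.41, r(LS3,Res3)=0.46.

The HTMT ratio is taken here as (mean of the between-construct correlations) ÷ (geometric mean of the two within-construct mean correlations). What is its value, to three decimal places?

0.755

Mean heterotrait r = 4.00/9 = 0.4444.
Mean within-LS = 1.66/3 = 0.5533; mean within-Res = 1.88/3 = 0.6267.
Geometric mean = √(0.5533 × 0.6267) = 0.5889.
HTMT = 0.4444 / 0.5889 = 0.755.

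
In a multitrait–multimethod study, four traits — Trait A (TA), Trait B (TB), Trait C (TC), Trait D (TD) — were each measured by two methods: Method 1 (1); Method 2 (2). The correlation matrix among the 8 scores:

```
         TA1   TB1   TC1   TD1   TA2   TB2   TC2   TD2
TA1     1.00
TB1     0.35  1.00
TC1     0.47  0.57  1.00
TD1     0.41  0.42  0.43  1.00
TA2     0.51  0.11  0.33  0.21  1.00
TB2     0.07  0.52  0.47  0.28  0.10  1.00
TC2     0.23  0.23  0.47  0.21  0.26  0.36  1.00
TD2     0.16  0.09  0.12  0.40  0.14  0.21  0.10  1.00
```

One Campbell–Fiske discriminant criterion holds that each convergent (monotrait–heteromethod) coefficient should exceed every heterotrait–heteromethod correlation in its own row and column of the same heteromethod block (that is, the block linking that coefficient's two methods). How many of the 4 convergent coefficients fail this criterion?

Checking each validity diagonal entry against its comparison values:
TA (methods 1·2): 0.51 vs {0.07, 0.11, 0.23, 0.33, 0.16, 0.21} → pass.
TB (methods 1·2): 0.52 vs {0.11, 0.07, 0.23, 0.47, 0.09, 0.28} → pass.
TC (methods 1·2): 0.47 vs {0.33, 0.23, 0.47, 0.23, 0.12, 0.21} → fail.
TD (methods 1·2): 0.40 vs {0.21, 0.16, 0.28, 0.09, 0.21, 0.12} → pass.
1 of 4 fail.

1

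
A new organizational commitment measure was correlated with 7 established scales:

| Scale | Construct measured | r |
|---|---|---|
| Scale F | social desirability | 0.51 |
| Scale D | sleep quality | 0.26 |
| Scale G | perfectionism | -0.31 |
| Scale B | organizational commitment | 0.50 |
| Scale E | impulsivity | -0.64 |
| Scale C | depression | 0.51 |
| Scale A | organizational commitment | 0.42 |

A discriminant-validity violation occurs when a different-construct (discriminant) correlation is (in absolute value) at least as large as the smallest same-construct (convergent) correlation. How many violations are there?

3

Convergent (same construct = organizational commitment): Scale B, Scale A.
Smallest convergent = 0.42. Discriminant |r|: 0.51, 0.26, 0.31, 0.64, 0.51; count ≥ 0.42 → 3.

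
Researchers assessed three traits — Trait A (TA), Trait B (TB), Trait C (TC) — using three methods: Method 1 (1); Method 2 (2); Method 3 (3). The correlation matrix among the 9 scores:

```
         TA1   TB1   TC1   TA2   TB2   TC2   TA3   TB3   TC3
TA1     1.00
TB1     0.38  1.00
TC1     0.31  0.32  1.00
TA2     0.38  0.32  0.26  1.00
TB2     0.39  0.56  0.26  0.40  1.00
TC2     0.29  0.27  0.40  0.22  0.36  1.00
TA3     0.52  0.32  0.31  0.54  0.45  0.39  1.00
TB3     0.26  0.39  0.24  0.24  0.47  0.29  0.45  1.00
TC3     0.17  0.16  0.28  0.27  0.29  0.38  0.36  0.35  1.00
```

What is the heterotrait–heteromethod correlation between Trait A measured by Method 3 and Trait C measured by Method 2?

Different traits and methods: r(TA3, TC2) = 0.39.

0.39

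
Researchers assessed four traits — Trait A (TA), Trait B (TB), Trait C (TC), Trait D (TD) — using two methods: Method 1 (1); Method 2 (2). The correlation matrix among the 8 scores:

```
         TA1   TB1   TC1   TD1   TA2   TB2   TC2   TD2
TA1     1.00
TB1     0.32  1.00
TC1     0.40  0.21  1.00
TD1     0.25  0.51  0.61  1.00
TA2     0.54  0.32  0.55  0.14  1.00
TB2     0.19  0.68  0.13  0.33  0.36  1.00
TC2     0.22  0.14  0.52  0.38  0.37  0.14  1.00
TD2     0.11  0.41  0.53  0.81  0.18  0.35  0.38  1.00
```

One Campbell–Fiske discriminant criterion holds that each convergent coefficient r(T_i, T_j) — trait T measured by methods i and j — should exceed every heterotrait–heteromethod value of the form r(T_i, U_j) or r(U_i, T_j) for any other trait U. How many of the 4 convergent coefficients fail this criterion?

2

Convergent coefficients and their comparison sets:
TA (methods 1·2): 0.54 vs {0.19, 0.32, 0.22, 0.55, 0.11, 0.14} → fail.
TB (methods 1·2): 0.68 vs {0.32, 0.19, 0.14, 0.13, 0.41, 0.33} → pass.
TC (methods 1·2): 0.52 vs {0.55, 0.22, 0.13, 0.14, 0.53, 0.38} → fail.
TD (methods 1·2): 0.81 vs {0.14, 0.11, 0.33, 0.41, 0.38, 0.53} → pass.
2 of 4 fail.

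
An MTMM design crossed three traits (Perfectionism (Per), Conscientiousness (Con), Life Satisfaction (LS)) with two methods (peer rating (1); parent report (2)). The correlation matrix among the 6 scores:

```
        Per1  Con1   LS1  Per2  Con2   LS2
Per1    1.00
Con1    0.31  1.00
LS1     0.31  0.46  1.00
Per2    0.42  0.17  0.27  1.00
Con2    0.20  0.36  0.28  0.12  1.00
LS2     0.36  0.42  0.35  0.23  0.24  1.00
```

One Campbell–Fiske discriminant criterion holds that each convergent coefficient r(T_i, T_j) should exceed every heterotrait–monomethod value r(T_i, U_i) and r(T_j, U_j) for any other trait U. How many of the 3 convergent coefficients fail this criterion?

Convergent coefficients and their comparison sets:
Per (methods 1·2): 0.42 vs {0.31, 0.12, 0.31, 0.23} → pass.
Con (methods 1·2): 0.36 vs {0.31, 0.12, 0.46, 0.24} → fail.
LS (methods 1·2): 0.35 vs {0.31, 0.23, 0.46, 0.24} → fail.
2 of 3 fail.

2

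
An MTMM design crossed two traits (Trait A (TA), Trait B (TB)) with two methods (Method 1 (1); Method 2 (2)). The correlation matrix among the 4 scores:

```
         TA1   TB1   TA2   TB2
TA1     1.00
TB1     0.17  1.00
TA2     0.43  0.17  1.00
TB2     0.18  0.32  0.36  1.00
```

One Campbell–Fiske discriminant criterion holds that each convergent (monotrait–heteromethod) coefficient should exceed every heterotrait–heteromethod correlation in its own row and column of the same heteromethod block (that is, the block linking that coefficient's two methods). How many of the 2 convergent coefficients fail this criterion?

0

Each convergent coefficient versus the relevant comparison correlations:
TA (methods 1·2): 0.43 vs {0.18, 0.17} → pass.
TB (methods 1·2): 0.32 vs {0.17, 0.18} → pass.
0 of 2 fail.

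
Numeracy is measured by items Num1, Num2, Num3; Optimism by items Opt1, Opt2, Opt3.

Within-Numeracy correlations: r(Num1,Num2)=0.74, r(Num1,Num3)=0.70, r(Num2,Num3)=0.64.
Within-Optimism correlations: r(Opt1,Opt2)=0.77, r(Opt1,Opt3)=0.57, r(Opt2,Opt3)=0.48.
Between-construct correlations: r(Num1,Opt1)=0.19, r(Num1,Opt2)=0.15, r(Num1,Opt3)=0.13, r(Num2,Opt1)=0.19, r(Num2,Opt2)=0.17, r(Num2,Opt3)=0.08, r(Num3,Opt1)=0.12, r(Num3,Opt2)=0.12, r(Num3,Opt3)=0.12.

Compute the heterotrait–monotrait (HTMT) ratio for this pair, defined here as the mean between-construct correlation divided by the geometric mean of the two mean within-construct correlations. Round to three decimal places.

Mean heterotrait r = 1.27/9 = 0.1411.
Mean within-Num = 2.08/3 = 0.6933; mean within-Opt = 1.82/3 = 0.6067.
Geometric mean = √(0.6933 × 0.6067) = 0.6486.
HTMT = 0.1411 / 0.6486 = 0.218.

0.218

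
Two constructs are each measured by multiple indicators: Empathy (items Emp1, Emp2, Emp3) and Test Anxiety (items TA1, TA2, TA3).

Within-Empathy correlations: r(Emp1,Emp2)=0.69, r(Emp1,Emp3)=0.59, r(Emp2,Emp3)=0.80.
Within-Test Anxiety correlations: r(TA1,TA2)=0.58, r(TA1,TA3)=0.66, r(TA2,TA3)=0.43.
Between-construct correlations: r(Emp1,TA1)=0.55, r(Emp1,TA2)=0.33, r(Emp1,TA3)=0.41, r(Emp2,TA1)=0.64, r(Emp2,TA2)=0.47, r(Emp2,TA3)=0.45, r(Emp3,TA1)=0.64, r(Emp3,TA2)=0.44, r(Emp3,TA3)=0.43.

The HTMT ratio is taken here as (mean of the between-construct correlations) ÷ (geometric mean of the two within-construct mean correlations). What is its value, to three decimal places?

Between-construct mean = 4.36/9 = 0.4844.
Mean within-Emp = 2.08/3 = 0.6933; mean within-TA = 1.67/3 = 0.5567.
Geometric mean = √(0.6933 × 0.5567) = 0.6213.
HTMT = 0.4844 / 0.6213 = 0.780.

0.780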